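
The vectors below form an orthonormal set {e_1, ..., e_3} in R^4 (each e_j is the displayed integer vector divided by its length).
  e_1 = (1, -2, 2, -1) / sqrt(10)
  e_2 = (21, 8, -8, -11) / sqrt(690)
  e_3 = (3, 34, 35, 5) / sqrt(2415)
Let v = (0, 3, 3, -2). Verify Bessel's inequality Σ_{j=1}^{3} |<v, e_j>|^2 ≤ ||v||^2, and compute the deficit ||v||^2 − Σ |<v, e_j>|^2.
Σ |<v, e_j>|^2 = 601/35; ||v||^2 = 22; deficit = 169/35

Write each e_j = u_j / sqrt(<u_j, u_j>) where u_j is the displayed integer vector. Then <v, e_j> = <v, u_j> / sqrt(<u_j, u_j>), so |<v, e_j>|^2 = <v, u_j>^2 / <u_j, u_j>.
Coefficients: <v, e_1> = 2/sqrt(10), <v, e_2> = 22/sqrt(690), <v, e_3> = 197/sqrt(2415).
Square and sum: Σ |<v, e_j>|^2 = 601/35.
Compute ||v||^2 = v·v = 22.
Deficit = 22 − 601/35 = 169/35 ≥ 0, confirming Bessel's inequality. (The deficit equals ||v − Σ <v,e_j> e_j||^2, the squared distance from v to span{e_j}.)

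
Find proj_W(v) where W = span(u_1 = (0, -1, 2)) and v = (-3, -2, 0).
proj_W(v) = (0, -2/5, 4/5)

Set up U = [u_1 | ... | u_1] ∈ R^(3×1). The projector onto W = col(U) is P = U (U^T U)^(-1) U^T.
Compute U^T U =
  [5],
and U^T v = (2).
Solve U^T U · c = U^T v for the coefficients: c = (2/5). The projection is proj_W(v) = U c.
Check: (v - proj_W(v)) · u_1 = 0  (should be 0).
Result: proj_W(v) = (0, -2/5, 4/5).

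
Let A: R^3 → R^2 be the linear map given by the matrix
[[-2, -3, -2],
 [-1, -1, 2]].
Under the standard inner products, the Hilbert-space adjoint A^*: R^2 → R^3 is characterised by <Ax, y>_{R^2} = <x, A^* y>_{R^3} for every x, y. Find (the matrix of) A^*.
A^* = A^T =
[[-2, -1],
 [-3, -1],
 [-2, 2]]

For real matrices with standard dot products, the defining identity <Ax, y> = <x, A^* y> gives (Ax)^T y = x^T (A^*) y, i.e. x^T A^T y = x^T (A^*) y. Since this holds for all x, y, we must have A^* = A^T. Therefore
A^* =
[[-2, -1],
 [-3, -1],
 [-2, 2]].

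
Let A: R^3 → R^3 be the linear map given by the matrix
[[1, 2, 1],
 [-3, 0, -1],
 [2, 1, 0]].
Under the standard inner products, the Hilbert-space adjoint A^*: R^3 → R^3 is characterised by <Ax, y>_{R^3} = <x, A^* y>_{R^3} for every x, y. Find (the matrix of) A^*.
A^* = A^T =
[[1, -3, 2],
 [2, 0, 1],
 [1, -1, 0]]

For real matrices with standard dot products, the defining identity <Ax, y> = <x, A^* y> gives (Ax)^T y = x^T (A^*) y, i.e. x^T A^T y = x^T (A^*) y. Since this holds for all x, y, we must have A^* = A^T. Therefore
A^* =
[[1, -3, 2],
 [2, 0, 1],
 [1, -1, 0]].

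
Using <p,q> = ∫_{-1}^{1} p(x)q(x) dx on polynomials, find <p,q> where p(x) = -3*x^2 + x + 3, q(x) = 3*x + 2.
<p,q> = 10

Expand the product: p(x)·q(x) = -9*x^3 - 3*x^2 + 11*x + 6.
∫_{-1}^{1} of each monomial x^k gives [2/(k+1) if k even, 0 if k odd]. Integrating term-by-term (or equivalently evaluating the antiderivative F(x) = -9*x^4/4 - x^3 + 11*x^2/2 + 6*x at the endpoints):
  F(1) − F(−1) = 33/4 − (-7/4) = 10.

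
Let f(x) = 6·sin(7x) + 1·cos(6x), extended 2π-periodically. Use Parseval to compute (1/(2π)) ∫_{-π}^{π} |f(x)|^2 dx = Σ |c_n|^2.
Σ |c_n|^2 = 37/2

Expand |f|^2 and use orthogonality of {sin(nx), cos(mx)} on [-π, π]:
  ∫_{-π}^{π} sin(nx)^2 dx = π, ∫ cos(mx)^2 dx = π, and cross terms integrate to 0.
So ∫_{-π}^{π} f(x)^2 dx = 6^2 · π + 1^2 · π = (36 + 1)π.
Divide by 2π: (36 + 1)/2 = 37/2.
By Parseval, this equals Σ |c_n|^2.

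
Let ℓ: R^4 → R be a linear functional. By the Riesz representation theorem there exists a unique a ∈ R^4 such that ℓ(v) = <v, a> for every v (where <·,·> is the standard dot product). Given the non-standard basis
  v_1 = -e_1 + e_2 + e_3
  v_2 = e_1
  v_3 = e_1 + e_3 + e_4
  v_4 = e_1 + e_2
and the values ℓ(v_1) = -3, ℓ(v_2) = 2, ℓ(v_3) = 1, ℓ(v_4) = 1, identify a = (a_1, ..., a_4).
a = (2, -1, 0, -1)

Write a = (a_1, ..., a_4) in the standard basis. For each basis vector v_i, ℓ(v_i) = <v_i, a> is a linear equation in the a_j's. Collect the n equations into a matrix system V a = ℓ, where row i of V is v_i (expressed in the standard basis). Since V is invertible (lower-triangular with 1s on the diagonal, up to permutation), solve by back-substitution:
  V =
[[-1, 1, 1, 0],
 [1, 0, 0, 0],
 [1, 0, 1, 1],
 [1, 1, 0, 0]]
  V a = (-3, 2, 1, 1)
Solving gives a = (2, -1, 0, -1).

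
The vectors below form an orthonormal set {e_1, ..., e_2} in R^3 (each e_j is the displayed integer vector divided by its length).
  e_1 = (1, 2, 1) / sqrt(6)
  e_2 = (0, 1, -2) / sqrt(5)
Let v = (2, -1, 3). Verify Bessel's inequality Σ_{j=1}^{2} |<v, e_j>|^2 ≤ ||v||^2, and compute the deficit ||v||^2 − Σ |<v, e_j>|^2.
Σ |<v, e_j>|^2 = 113/10; ||v||^2 = 14; deficit = 27/10

Write each e_j = u_j / sqrt(<u_j, u_j>) where u_j is the displayed integer vector. Then <v, e_j> = <v, u_j> / sqrt(<u_j, u_j>), so |<v, e_j>|^2 = <v, u_j>^2 / <u_j, u_j>.
Coefficients: <v, e_1> = 3/sqrt(6), <v, e_2> = -7/sqrt(5).
Square and sum: Σ |<v, e_j>|^2 = 113/10.
Compute ||v||^2 = v·v = 14.
Deficit = 14 − 113/10 = 27/10 ≥ 0, confirming Bessel's inequality. (The deficit equals ||v − Σ <v,e_j> e_j||^2, the squared distance from v to span{e_j}.)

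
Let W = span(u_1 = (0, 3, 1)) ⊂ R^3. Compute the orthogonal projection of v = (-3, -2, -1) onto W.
proj_W(v) = (0, -21/10, -7/10)

Set up U = [u_1 | ... | u_1] ∈ R^(3×1). The projector onto W = col(U) is P = U (U^T U)^(-1) U^T.
Compute U^T U =
  [10],
and U^T v = (-7).
Solve U^T U · c = U^T v for the coefficients: c = (-7/10). The projection is proj_W(v) = U c.
Check: (v - proj_W(v)) · u_1 = 0  (should be 0).
Result: proj_W(v) = (0, -21/10, -7/10).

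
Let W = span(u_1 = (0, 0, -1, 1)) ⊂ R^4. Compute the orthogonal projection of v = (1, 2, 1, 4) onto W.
proj_W(v) = (0, 0, -3/2, 3/2)

Set up U = [u_1 | ... | u_1] ∈ R^(4×1). The projector onto W = col(U) is P = U (U^T U)^(-1) U^T.
Compute U^T U =
  [2],
and U^T v = (3).
Solve U^T U · c = U^T v for the coefficients: c = (3/2). The projection is proj_W(v) = U c.
Check: (v - proj_W(v)) · u_1 = 0  (should be 0).
Result: proj_W(v) = (0, 0, -3/2, 3/2).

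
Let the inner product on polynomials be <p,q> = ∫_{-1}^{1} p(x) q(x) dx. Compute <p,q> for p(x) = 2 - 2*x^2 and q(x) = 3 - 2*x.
<p,q> = 8

Expand the product: p(x)·q(x) = 4*x^3 - 6*x^2 - 4*x + 6.
∫_{-1}^{1} of each monomial x^k gives [2/(k+1) if k even, 0 if k odd]. Integrating term-by-term (or equivalently evaluating the antiderivative F(x) = x^4 - 2*x^3 - 2*x^2 + 6*x at the endpoints):
  F(1) − F(−1) = 3 − (-5) = 8.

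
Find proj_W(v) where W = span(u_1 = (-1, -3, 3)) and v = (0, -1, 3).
proj_W(v) = (-12/19, -36/19, 36/19)

Set up U = [u_1 | ... | u_1] ∈ R^(3×1). The projector onto W = col(U) is P = U (U^T U)^(-1) U^T.
Compute U^T U =
  [19],
and U^T v = (12).
Solve U^T U · c = U^T v for the coefficients: c = (12/19). The projection is proj_W(v) = U c.
Check: (v - proj_W(v)) · u_1 = 0  (should be 0).
Result: proj_W(v) = (-12/19, -36/19, 36/19).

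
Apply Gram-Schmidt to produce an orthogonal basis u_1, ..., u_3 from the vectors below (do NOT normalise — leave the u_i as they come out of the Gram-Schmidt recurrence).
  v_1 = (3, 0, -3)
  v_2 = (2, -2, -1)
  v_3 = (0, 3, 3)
Orthogonal basis:
  u_1 = (3, 0, -3)
  u_2 = (1/2, -2, 1/2)
  u_3 = (2, 1, 2)

Apply the Gram-Schmidt recurrence
  u_1 = v_1
  u_i = v_i − Σ_{j<i} ((v_i · u_j) / (u_j · u_j)) · u_j.

Step by step this gives:
  u_1 = (3, 0, -3)
  u_2 = (1/2, -2, 1/2)
  u_3 = (2, 1, 2)

Orthogonality check:
  u_2 · u_1 = 0 (should be 0)
  u_3 · u_1 = 0 (should be 0)
  u_3 · u_2 = 0 (should be 0)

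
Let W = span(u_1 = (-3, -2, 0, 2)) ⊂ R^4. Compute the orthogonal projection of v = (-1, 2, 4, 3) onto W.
proj_W(v) = (-15/17, -10/17, 0, 10/17)

Set up U = [u_1 | ... | u_1] ∈ R^(4×1). The projector onto W = col(U) is P = U (U^T U)^(-1) U^T.
Compute U^T U =
  [17],
and U^T v = (5).
Solve U^T U · c = U^T v for the coefficients: c = (5/17). The projection is proj_W(v) = U c.
Check: (v - proj_W(v)) · u_1 = 0  (should be 0).
Result: proj_W(v) = (-15/17, -10/17, 0, 10/17).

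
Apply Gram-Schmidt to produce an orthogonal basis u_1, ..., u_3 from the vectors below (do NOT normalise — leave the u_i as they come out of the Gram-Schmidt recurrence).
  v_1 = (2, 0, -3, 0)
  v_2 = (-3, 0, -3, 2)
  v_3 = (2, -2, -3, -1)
Orthogonal basis:
  u_1 = (2, 0, -3, 0)
  u_2 = (-45/13, 0, -30/13, 2)
  u_3 = (-90/277, -2, -60/277, -225/277)

Apply the Gram-Schmidt recurrence
  u_1 = v_1
  u_i = v_i − Σ_{j<i} ((v_i · u_j) / (u_j · u_j)) · u_j.

Step by step this gives:
  u_1 = (2, 0, -3, 0)
  u_2 = (-45/13, 0, -30/13, 2)
  u_3 = (-90/277, -2, -60/277, -225/277)

Orthogonality check:
  u_2 · u_1 = 0 (should be 0)
  u_3 · u_1 = 0 (should be 0)
  u_3 · u_2 = 0 (should be 0)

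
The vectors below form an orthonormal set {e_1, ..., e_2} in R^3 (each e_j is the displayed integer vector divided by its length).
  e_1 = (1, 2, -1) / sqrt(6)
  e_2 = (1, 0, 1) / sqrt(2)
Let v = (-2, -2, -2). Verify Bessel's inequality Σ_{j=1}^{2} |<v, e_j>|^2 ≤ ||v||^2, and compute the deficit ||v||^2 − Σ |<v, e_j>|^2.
Σ |<v, e_j>|^2 = 32/3; ||v||^2 = 12; deficit = 4/3

Write each e_j = u_j / sqrt(<u_j, u_j>) where u_j is the displayed integer vector. Then <v, e_j> = <v, u_j> / sqrt(<u_j, u_j>), so |<v, e_j>|^2 = <v, u_j>^2 / <u_j, u_j>.
Coefficients: <v, e_1> = -4/sqrt(6), <v, e_2> = -4/sqrt(2).
Square and sum: Σ |<v, e_j>|^2 = 32/3.
Compute ||v||^2 = v·v = 12.
Deficit = 12 − 32/3 = 4/3 ≥ 0, confirming Bessel's inequality. (The deficit equals ||v − Σ <v,e_j> e_j||^2, the squared distance from v to span{e_j}.)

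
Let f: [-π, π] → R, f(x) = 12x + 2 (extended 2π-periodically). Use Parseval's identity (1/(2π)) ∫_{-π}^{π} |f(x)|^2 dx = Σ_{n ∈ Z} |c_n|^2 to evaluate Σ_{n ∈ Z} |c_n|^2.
Σ |c_n|^2 = 48π^2 + 4

Expand and integrate term by term over [-π, π]:
  ∫ (12x)^2 dx = 144·(2π^3/3); ∫ 2·12·(2)·x dx = 0 (odd integrand); ∫ 2^2 dx = 4·2π.
So (1/(2π)) ∫_{-π}^{π} (12x + 2)^2 dx = 144π^2/3 + 4 = 48π^2 + 4.
Parseval ⇒ Σ |c_n|^2 = 48π^2 + 4.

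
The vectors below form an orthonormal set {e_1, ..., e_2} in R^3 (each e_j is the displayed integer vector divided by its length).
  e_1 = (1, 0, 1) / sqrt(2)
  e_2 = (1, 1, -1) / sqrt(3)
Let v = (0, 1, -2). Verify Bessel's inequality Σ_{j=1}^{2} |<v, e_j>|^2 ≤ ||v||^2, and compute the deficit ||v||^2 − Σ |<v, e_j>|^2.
Σ |<v, e_j>|^2 = 5; ||v||^2 = 5; deficit = 0

Write each e_j = u_j / sqrt(<u_j, u_j>) where u_j is the displayed integer vector. Then <v, e_j> = <v, u_j> / sqrt(<u_j, u_j>), so |<v, e_j>|^2 = <v, u_j>^2 / <u_j, u_j>.
Coefficients: <v, e_1> = -2/sqrt(2), <v, e_2> = 3/sqrt(3).
Square and sum: Σ |<v, e_j>|^2 = 5.
Compute ||v||^2 = v·v = 5.
Deficit = 5 − 5 = 0 ≥ 0, confirming Bessel's inequality. (The deficit equals ||v − Σ <v,e_j> e_j||^2, the squared distance from v to span{e_j}.)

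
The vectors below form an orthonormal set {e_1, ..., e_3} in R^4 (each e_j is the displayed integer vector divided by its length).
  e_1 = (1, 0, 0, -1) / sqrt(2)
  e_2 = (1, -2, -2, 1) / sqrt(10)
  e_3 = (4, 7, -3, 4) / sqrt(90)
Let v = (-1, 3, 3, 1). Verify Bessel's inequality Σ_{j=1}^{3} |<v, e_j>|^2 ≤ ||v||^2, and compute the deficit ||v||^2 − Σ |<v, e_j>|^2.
Σ |<v, e_j>|^2 = 18; ||v||^2 = 20; deficit = 2

Write each e_j = u_j / sqrt(<u_j, u_j>) where u_j is the displayed integer vector. Then <v, e_j> = <v, u_j> / sqrt(<u_j, u_j>), so |<v, e_j>|^2 = <v, u_j>^2 / <u_j, u_j>.
Coefficients: <v, e_1> = -2/sqrt(2), <v, e_2> = -12/sqrt(10), <v, e_3> = 12/sqrt(90).
Square and sum: Σ |<v, e_j>|^2 = 18.
Compute ||v||^2 = v·v = 20.
Deficit = 20 − 18 = 2 ≥ 0, confirming Bessel's inequality. (The deficit equals ||v − Σ <v,e_j> e_j||^2, the squared distance from v to span{e_j}.)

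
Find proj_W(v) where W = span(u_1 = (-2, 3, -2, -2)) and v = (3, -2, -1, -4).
proj_W(v) = (4/21, -2/7, 4/21, 4/21)

Set up U = [u_1 | ... | u_1] ∈ R^(4×1). The projector onto W = col(U) is P = U (U^T U)^(-1) U^T.
Compute U^T U =
  [21],
and U^T v = (-2).
Solve U^T U · c = U^T v for the coefficients: c = (-2/21). The projection is proj_W(v) = U c.
Check: (v - proj_W(v)) · u_1 = 0  (should be 0).
Result: proj_W(v) = (4/21, -2/7, 4/21, 4/21).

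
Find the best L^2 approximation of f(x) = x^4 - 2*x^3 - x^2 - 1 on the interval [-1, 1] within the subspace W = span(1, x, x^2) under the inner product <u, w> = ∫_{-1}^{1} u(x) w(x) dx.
g(x) = -x^2/7 - 6*x/5 - 38/35

The best approximation g ∈ W is the orthogonal projection of f onto W. Writing g = a_0 + a_1 x + a_2 x^2, the coefficients solve the normal equations G · a = b where
  G_{ij} = <φ_i, φ_j> and b_i = <f, φ_i>, with φ_0 = 1, φ_1 = x, φ_2 = x^2.
G =
  [2, 0, 2/3]
  [0, 2/3, 0]
  [2/3, 0, 2/5],
b = (-34/15, -4/5, -82/105).
Solving gives a_0 = -38/35, a_1 = -6/5, a_2 = -1/7, so
  g(x) = -x^2/7 - 6*x/5 - 38/35.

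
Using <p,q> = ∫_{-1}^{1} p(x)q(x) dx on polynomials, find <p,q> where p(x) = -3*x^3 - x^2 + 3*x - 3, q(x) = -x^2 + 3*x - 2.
<p,q> = 272/15

Expand the product: p(x)·q(x) = 3*x^5 - 8*x^4 + 14*x^2 - 15*x + 6.
∫_{-1}^{1} of each monomial x^k gives [2/(k+1) if k even, 0 if k odd]. Integrating term-by-term (or equivalently evaluating the antiderivative F(x) = x^6/2 - 8*x^5/5 + 14*x^3/3 - 15*x^2/2 + 6*x at the endpoints):
  F(1) − F(−1) = 31/15 − (-241/15) = 272/15.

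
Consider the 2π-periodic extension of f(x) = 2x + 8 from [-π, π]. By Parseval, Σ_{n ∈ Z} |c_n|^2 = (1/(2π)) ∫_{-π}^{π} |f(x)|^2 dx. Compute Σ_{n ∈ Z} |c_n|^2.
Σ |c_n|^2 = 4π^2/3 + 64

Expand and integrate term by term over [-π, π]:
  ∫ (2x)^2 dx = 4·(2π^3/3); ∫ 2·2·(8)·x dx = 0 (odd integrand); ∫ 8^2 dx = 64·2π.
So (1/(2π)) ∫_{-π}^{π} (2x + 8)^2 dx = 4π^2/3 + 64 = 4π^2/3 + 64.
Parseval ⇒ Σ |c_n|^2 = 4π^2/3 + 64.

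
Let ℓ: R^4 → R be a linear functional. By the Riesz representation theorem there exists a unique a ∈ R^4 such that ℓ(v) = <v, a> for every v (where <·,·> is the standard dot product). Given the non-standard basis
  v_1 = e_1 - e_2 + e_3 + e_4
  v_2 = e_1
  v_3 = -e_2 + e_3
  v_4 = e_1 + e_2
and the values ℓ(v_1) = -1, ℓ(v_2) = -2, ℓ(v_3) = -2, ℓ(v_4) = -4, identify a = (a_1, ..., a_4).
a = (-2, -2, -4, 3)

Write a = (a_1, ..., a_4) in the standard basis. For each basis vector v_i, ℓ(v_i) = <v_i, a> is a linear equation in the a_j's. Collect the n equations into a matrix system V a = ℓ, where row i of V is v_i (expressed in the standard basis). Since V is invertible (lower-triangular with 1s on the diagonal, up to permutation), solve by back-substitution:
  V =
[[1, -1, 1, 1],
 [1, 0, 0, 0],
 [0, -1, 1, 0],
 [1, 1, 0, 0]]
  V a = (-1, -2, -2, -4)
Solving gives a = (-2, -2, -4, 3).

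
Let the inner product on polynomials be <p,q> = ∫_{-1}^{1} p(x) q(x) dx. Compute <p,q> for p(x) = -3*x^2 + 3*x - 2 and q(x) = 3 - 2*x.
<p,q> = -22

Expand the product: p(x)·q(x) = 6*x^3 - 15*x^2 + 13*x - 6.
∫_{-1}^{1} of each monomial x^k gives [2/(k+1) if k even, 0 if k odd]. Integrating term-by-term (or equivalently evaluating the antiderivative F(x) = 3*x^4/2 - 5*x^3 + 13*x^2/2 - 6*x at the endpoints):
  F(1) − F(−1) = -3 − (19) = -22.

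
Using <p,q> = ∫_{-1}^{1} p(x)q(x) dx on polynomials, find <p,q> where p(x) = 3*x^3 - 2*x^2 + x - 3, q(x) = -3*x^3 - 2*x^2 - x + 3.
<p,q> = -2314/105

Expand the product: p(x)·q(x) = -9*x^6 - 2*x^4 + 18*x^3 - x^2 + 6*x - 9.
∫_{-1}^{1} of each monomial x^k gives [2/(k+1) if k even, 0 if k odd]. Integrating term-by-term (or equivalently evaluating the antiderivative F(x) = -9*x^7/7 - 2*x^5/5 + 9*x^4/2 - x^3/3 + 3*x^2 - 9*x at the endpoints):
  F(1) − F(−1) = -739/210 − (3889/210) = -2314/105.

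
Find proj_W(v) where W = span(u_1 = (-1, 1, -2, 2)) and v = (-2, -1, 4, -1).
proj_W(v) = (9/10, -9/10, 9/5, -9/5)

Set up U = [u_1 | ... | u_1] ∈ R^(4×1). The projector onto W = col(U) is P = U (U^T U)^(-1) U^T.
Compute U^T U =
  [10],
and U^T v = (-9).
Solve U^T U · c = U^T v for the coefficients: c = (-9/10). The projection is proj_W(v) = U c.
Check: (v - proj_W(v)) · u_1 = 0  (should be 0).
Result: proj_W(v) = (9/10, -9/10, 9/5, -9/5).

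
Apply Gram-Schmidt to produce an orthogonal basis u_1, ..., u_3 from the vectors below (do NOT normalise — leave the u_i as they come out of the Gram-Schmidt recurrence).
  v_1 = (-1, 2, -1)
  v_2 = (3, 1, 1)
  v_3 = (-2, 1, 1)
Orthogonal basis:
  u_1 = (-1, 2, -1)
  u_2 = (8/3, 5/3, 2/3)
  u_3 = (-45/62, 15/31, 105/62)

Apply the Gram-Schmidt recurrence
  u_1 = v_1
  u_i = v_i − Σ_{j<i} ((v_i · u_j) / (u_j · u_j)) · u_j.

Step by step this gives:
  u_1 = (-1, 2, -1)
  u_2 = (8/3, 5/3, 2/3)
  u_3 = (-45/62, 15/31, 105/62)

Orthogonality check:
  u_2 · u_1 = 0 (should be 0)
  u_3 · u_1 = 0 (should be 0)
  u_3 · u_2 = 0 (should be 0)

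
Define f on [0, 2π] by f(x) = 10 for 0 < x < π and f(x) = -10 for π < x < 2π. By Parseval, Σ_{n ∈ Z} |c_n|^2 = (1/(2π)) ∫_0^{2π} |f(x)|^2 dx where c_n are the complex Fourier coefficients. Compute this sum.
Σ |c_n|^2 = 100

Parseval equates the L^2 energy of f (normalised by 1/(2π)) with the ℓ^2 sum of its Fourier coefficients: (1/(2π)) ∫_0^{2π} |f|^2 = Σ |c_n|^2.
Compute the left side: (1/(2π)) [∫_0^π 10^2 dx + ∫_π^{2π} (-10)^2 dx] = (1/(2π)) · (100π + 100π) = (100 + 100)/2 = 100.
So Σ_{n ∈ Z} |c_n|^2 = 100.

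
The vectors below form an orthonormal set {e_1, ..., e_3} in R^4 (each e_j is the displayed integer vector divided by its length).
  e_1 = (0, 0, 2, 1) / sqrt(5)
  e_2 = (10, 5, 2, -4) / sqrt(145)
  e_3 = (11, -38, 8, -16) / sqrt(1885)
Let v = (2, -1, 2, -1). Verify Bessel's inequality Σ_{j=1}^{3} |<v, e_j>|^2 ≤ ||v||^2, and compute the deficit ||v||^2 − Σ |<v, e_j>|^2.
Σ |<v, e_j>|^2 = 646/65; ||v||^2 = 10; deficit = 4/65

Write each e_j = u_j / sqrt(<u_j, u_j>) where u_j is the displayed integer vector. Then <v, e_j> = <v, u_j> / sqrt(<u_j, u_j>), so |<v, e_j>|^2 = <v, u_j>^2 / <u_j, u_j>.
Coefficients: <v, e_1> = 3/sqrt(5), <v, e_2> = 23/sqrt(145), <v, e_3> = 92/sqrt(1885).
Square and sum: Σ |<v, e_j>|^2 = 646/65.
Compute ||v||^2 = v·v = 10.
Deficit = 10 − 646/65 = 4/65 ≥ 0, confirming Bessel's inequality. (The deficit equals ||v − Σ <v,e_j> e_j||^2, the squared distance from v to span{e_j}.)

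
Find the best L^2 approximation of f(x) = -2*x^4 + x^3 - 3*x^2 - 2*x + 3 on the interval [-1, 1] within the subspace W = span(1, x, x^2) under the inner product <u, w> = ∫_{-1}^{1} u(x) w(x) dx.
g(x) = -33*x^2/7 - 7*x/5 + 111/35

The best approximation g ∈ W is the orthogonal projection of f onto W. Writing g = a_0 + a_1 x + a_2 x^2, the coefficients solve the normal equations G · a = b where
  G_{ij} = <φ_i, φ_j> and b_i = <f, φ_i>, with φ_0 = 1, φ_1 = x, φ_2 = x^2.
G =
  [2, 0, 2/3]
  [0, 2/3, 0]
  [2/3, 0, 2/5],
b = (16/5, -14/15, 8/35).
Solving gives a_0 = 111/35, a_1 = -7/5, a_2 = -33/7, so
  g(x) = -33*x^2/7 - 7*x/5 + 111/35.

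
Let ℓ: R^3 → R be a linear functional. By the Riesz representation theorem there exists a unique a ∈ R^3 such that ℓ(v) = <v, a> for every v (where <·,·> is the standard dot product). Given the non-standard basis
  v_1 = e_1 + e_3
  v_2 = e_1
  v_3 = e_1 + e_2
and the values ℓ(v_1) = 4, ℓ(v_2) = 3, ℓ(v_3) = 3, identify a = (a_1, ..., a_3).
a = (3, 0, 1)

Write a = (a_1, ..., a_3) in the standard basis. For each basis vector v_i, ℓ(v_i) = <v_i, a> is a linear equation in the a_j's. Collect the n equations into a matrix system V a = ℓ, where row i of V is v_i (expressed in the standard basis). Since V is invertible (lower-triangular with 1s on the diagonal, up to permutation), solve by back-substitution:
  V =
[[1, 0, 1],
 [1, 0, 0],
 [1, 1, 0]]
  V a = (4, 3, 3)
Solving gives a = (3, 0, 1).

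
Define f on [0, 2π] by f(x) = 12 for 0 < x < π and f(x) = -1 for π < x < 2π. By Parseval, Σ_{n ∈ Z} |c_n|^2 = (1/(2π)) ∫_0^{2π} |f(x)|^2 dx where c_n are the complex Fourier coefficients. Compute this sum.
Σ |c_n|^2 = 145/2

Parseval equates the L^2 energy of f (normalised by 1/(2π)) with the ℓ^2 sum of its Fourier coefficients: (1/(2π)) ∫_0^{2π} |f|^2 = Σ |c_n|^2.
Compute the left side: (1/(2π)) [∫_0^π 12^2 dx + ∫_π^{2π} (-1)^2 dx] = (1/(2π)) · (144π + 1π) = (144 + 1)/2 = 145/2.
So Σ_{n ∈ Z} |c_n|^2 = 145/2.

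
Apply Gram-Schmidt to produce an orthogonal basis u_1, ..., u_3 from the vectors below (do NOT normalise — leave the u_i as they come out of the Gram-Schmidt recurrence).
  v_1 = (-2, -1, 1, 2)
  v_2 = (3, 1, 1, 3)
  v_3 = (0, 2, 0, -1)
Orthogonal basis:
  u_1 = (-2, -1, 1, 2)
  u_2 = (3, 1, 1, 3)
  u_3 = (-13/20, 33/20, 9/20, -1/20)

Apply the Gram-Schmidt recurrence
  u_1 = v_1
  u_i = v_i − Σ_{j<i} ((v_i · u_j) / (u_j · u_j)) · u_j.

Step by step this gives:
  u_1 = (-2, -1, 1, 2)
  u_2 = (3, 1, 1, 3)
  u_3 = (-13/20, 33/20, 9/20, -1/20)

Orthogonality check:
  u_2 · u_1 = 0 (should be 0)
  u_3 · u_1 = 0 (should be 0)
  u_3 · u_2 = 0 (should be 0)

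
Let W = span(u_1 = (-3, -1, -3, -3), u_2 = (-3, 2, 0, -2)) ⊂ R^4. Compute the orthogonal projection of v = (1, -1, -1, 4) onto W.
proj_W(v) = (717/307, -424/307, 54/307, 496/307)

Set up U = [u_1 | ... | u_2] ∈ R^(4×2). The projector onto W = col(U) is P = U (U^T U)^(-1) U^T.
Compute U^T U =
  [28, 13]
  [13, 17],
and U^T v = (-11, -13).
Solve U^T U · c = U^T v for the coefficients: c = (-18/307, -221/307). The projection is proj_W(v) = U c.
Check: (v - proj_W(v)) · u_1 = 0  (should be 0).
Check: (v - proj_W(v)) · u_2 = 0  (should be 0).
Result: proj_W(v) = (717/307, -424/307, 54/307, 496/307).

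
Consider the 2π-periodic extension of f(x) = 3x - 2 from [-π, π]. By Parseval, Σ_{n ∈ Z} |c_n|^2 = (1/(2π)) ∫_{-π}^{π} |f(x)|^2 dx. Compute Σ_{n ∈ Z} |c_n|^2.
Σ |c_n|^2 = 3π^2 + 4

Expand and integrate term by term over [-π, π]:
  ∫ (3x)^2 dx = 9·(2π^3/3); ∫ 2·3·(-2)·x dx = 0 (odd integrand); ∫ (-2)^2 dx = 4·2π.
So (1/(2π)) ∫_{-π}^{π} (3x - 2)^2 dx = 9π^2/3 + 4 = 3π^2 + 4.
Parseval ⇒ Σ |c_n|^2 = 3π^2 + 4.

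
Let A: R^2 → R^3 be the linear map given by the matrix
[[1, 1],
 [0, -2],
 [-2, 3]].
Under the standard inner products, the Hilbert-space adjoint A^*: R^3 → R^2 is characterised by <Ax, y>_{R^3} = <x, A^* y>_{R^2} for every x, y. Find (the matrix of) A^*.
A^* = A^T =
[[1, 0, -2],
 [1, -2, 3]]

For real matrices with standard dot products, the defining identity <Ax, y> = <x, A^* y> gives (Ax)^T y = x^T (A^*) y, i.e. x^T A^T y = x^T (A^*) y. Since this holds for all x, y, we must have A^* = A^T. Therefore
A^* =
[[1, 0, -2],
 [1, -2, 3]].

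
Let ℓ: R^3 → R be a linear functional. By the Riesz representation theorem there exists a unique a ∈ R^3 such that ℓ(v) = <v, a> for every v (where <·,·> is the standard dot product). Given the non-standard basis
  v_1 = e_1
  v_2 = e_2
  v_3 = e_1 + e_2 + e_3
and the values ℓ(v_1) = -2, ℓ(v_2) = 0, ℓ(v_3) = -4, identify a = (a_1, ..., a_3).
a = (-2, 0, -2)

Write a = (a_1, ..., a_3) in the standard basis. For each basis vector v_i, ℓ(v_i) = <v_i, a> is a linear equation in the a_j's. Collect the n equations into a matrix system V a = ℓ, where row i of V is v_i (expressed in the standard basis). Since V is invertible (lower-triangular with 1s on the diagonal, up to permutation), solve by back-substitution:
  V =
[[1, 0, 0],
 [0, 1, 0],
 [1, 1, 1]]
  V a = (-2, 0, -4)
Solving gives a = (-2, 0, -2).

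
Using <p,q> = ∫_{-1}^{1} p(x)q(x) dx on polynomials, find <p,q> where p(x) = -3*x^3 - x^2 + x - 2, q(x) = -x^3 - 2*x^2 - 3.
<p,q> = 1882/105

Expand the product: p(x)·q(x) = 3*x^6 + 7*x^5 + x^4 + 9*x^3 + 7*x^2 - 3*x + 6.
∫_{-1}^{1} of each monomial x^k gives [2/(k+1) if k even, 0 if k odd]. Integrating term-by-term (or equivalently evaluating the antiderivative F(x) = 3*x^7/7 + 7*x^6/6 + x^5/5 + 9*x^4/4 + 7*x^3/3 - 3*x^2/2 + 6*x at the endpoints):
  F(1) − F(−1) = 1523/140 − (-2959/420) = 1882/105.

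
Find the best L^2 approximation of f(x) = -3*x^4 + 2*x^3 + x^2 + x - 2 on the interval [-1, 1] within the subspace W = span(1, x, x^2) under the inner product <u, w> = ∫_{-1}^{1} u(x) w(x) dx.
g(x) = -11*x^2/7 + 11*x/5 - 61/35

The best approximation g ∈ W is the orthogonal projection of f onto W. Writing g = a_0 + a_1 x + a_2 x^2, the coefficients solve the normal equations G · a = b where
  G_{ij} = <φ_i, φ_j> and b_i = <f, φ_i>, with φ_0 = 1, φ_1 = x, φ_2 = x^2.
G =
  [2, 0, 2/3]
  [0, 2/3, 0]
  [2/3, 0, 2/5],
b = (-68/15, 22/15, -188/105).
Solving gives a_0 = -61/35, a_1 = 11/5, a_2 = -11/7, so
  g(x) = -11*x^2/7 + 11*x/5 - 61/35.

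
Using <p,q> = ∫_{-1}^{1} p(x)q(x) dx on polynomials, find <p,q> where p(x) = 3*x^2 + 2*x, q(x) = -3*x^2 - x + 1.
<p,q> = -44/15

Expand the product: p(x)·q(x) = -9*x^4 - 9*x^3 + x^2 + 2*x.
∫_{-1}^{1} of each monomial x^k gives [2/(k+1) if k even, 0 if k odd]. Integrating term-by-term (or equivalently evaluating the antiderivative F(x) = -9*x^5/5 - 9*x^4/4 + x^3/3 + x^2 at the endpoints):
  F(1) − F(−1) = -163/60 − (13/60) = -44/15.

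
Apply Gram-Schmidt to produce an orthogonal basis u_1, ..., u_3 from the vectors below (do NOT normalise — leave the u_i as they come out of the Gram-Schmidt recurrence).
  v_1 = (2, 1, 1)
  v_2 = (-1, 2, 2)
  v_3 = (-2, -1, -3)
Orthogonal basis:
  u_1 = (2, 1, 1)
  u_2 = (-5/3, 5/3, 5/3)
  u_3 = (0, 1, -1)

Apply the Gram-Schmidt recurrence
  u_1 = v_1
  u_i = v_i − Σ_{j<i} ((v_i · u_j) / (u_j · u_j)) · u_j.

Step by step this gives:
  u_1 = (2, 1, 1)
  u_2 = (-5/3, 5/3, 5/3)
  u_3 = (0, 1, -1)

Orthogonality check:
  u_2 · u_1 = 0 (should be 0)
  u_3 · u_1 = 0 (should be 0)
  u_3 · u_2 = 0 (should be 0)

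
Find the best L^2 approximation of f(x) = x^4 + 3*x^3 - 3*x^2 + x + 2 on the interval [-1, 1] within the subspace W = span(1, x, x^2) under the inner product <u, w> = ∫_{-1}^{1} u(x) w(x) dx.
g(x) = -15*x^2/7 + 14*x/5 + 67/35

The best approximation g ∈ W is the orthogonal projection of f onto W. Writing g = a_0 + a_1 x + a_2 x^2, the coefficients solve the normal equations G · a = b where
  G_{ij} = <φ_i, φ_j> and b_i = <f, φ_i>, with φ_0 = 1, φ_1 = x, φ_2 = x^2.
G =
  [2, 0, 2/3]
  [0, 2/3, 0]
  [2/3, 0, 2/5],
b = (12/5, 28/15, 44/105).
Solving gives a_0 = 67/35, a_1 = 14/5, a_2 = -15/7, so
  g(x) = -15*x^2/7 + 14*x/5 + 67/35.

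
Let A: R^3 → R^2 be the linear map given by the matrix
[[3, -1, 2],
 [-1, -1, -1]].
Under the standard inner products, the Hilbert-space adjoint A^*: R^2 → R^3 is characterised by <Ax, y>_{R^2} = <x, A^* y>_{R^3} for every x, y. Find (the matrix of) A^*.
A^* = A^T =
[[3, -1],
 [-1, -1],
 [2, -1]]

For real matrices with standard dot products, the defining identity <Ax, y> = <x, A^* y> gives (Ax)^T y = x^T (A^*) y, i.e. x^T A^T y = x^T (A^*) y. Since this holds for all x, y, we must have A^* = A^T. Therefore
A^* =
[[3, -1],
 [-1, -1],
 [2, -1]].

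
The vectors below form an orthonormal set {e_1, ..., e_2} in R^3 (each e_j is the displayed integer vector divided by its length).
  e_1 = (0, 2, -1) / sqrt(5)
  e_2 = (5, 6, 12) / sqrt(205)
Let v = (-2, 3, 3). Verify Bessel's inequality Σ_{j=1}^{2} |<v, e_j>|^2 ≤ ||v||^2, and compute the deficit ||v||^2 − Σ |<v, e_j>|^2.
Σ |<v, e_j>|^2 = 461/41; ||v||^2 = 22; deficit = 441/41

Write each e_j = u_j / sqrt(<u_j, u_j>) where u_j is the displayed integer vector. Then <v, e_j> = <v, u_j> / sqrt(<u_j, u_j>), so |<v, e_j>|^2 = <v, u_j>^2 / <u_j, u_j>.
Coefficients: <v, e_1> = 3/sqrt(5), <v, e_2> = 44/sqrt(205).
Square and sum: Σ |<v, e_j>|^2 = 461/41.
Compute ||v||^2 = v·v = 22.
Deficit = 22 − 461/41 = 441/41 ≥ 0, confirming Bessel's inequality. (The deficit equals ||v − Σ <v,e_j> e_j||^2, the squared distance from v to span{e_j}.)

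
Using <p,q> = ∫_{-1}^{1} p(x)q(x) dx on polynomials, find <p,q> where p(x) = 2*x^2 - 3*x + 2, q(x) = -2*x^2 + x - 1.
<p,q> = -58/5

Expand the product: p(x)·q(x) = -4*x^4 + 8*x^3 - 9*x^2 + 5*x - 2.
∫_{-1}^{1} of each monomial x^k gives [2/(k+1) if k even, 0 if k odd]. Integrating term-by-term (or equivalently evaluating the antiderivative F(x) = -4*x^5/5 + 2*x^4 - 3*x^3 + 5*x^2/2 - 2*x at the endpoints):
  F(1) − F(−1) = -13/10 − (103/10) = -58/5.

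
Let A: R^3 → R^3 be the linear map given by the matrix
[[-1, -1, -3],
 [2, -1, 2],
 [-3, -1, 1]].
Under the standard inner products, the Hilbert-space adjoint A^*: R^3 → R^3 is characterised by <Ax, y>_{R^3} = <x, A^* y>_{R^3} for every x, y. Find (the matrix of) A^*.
A^* = A^T =
[[-1, 2, -3],
 [-1, -1, -1],
 [-3, 2, 1]]

For real matrices with standard dot products, the defining identity <Ax, y> = <x, A^* y> gives (Ax)^T y = x^T (A^*) y, i.e. x^T A^T y = x^T (A^*) y. Since this holds for all x, y, we must have A^* = A^T. Therefore
A^* =
[[-1, 2, -3],
 [-1, -1, -1],
 [-3, 2, 1]].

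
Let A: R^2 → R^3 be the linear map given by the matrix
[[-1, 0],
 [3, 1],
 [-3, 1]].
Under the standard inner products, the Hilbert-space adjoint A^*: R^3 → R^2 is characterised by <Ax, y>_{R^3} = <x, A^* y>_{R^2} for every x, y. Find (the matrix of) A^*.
A^* = A^T =
[[-1, 3, -3],
 [0, 1, 1]]

For real matrices with standard dot products, the defining identity <Ax, y> = <x, A^* y> gives (Ax)^T y = x^T (A^*) y, i.e. x^T A^T y = x^T (A^*) y. Since this holds for all x, y, we must have A^* = A^T. Therefore
A^* =
[[-1, 3, -3],
 [0, 1, 1]].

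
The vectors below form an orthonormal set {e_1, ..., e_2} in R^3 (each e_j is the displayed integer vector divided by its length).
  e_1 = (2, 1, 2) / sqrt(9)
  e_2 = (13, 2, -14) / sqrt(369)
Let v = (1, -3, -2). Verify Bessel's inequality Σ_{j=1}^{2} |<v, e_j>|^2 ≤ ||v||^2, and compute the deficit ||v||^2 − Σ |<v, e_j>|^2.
Σ |<v, e_j>|^2 = 250/41; ||v||^2 = 14; deficit = 324/41

Write each e_j = u_j / sqrt(<u_j, u_j>) where u_j is the displayed integer vector. Then <v, e_j> = <v, u_j> / sqrt(<u_j, u_j>), so |<v, e_j>|^2 = <v, u_j>^2 / <u_j, u_j>.
Coefficients: <v, e_1> = -5/sqrt(9), <v, e_2> = 35/sqrt(369).
Square and sum: Σ |<v, e_j>|^2 = 250/41.
Compute ||v||^2 = v·v = 14.
Deficit = 14 − 250/41 = 324/41 ≥ 0, confirming Bessel's inequality. (The deficit equals ||v − Σ <v,e_j> e_j||^2, the squared distance from v to span{e_j}.)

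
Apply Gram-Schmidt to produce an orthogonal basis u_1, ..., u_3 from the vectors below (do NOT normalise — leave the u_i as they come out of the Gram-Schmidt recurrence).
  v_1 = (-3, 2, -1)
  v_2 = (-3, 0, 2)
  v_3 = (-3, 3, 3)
Orthogonal basis:
  u_1 = (-3, 2, -1)
  u_2 = (-3/2, -1, 5/2)
  u_3 = (132/133, 297/133, 198/133)

Apply the Gram-Schmidt recurrence
  u_1 = v_1
  u_i = v_i − Σ_{j<i} ((v_i · u_j) / (u_j · u_j)) · u_j.

Step by step this gives:
  u_1 = (-3, 2, -1)
  u_2 = (-3/2, -1, 5/2)
  u_3 = (132/133, 297/133, 198/133)

Orthogonality check:
  u_2 · u_1 = 0 (should be 0)
  u_3 · u_1 = 0 (should be 0)
  u_3 · u_2 = 0 (should be 0)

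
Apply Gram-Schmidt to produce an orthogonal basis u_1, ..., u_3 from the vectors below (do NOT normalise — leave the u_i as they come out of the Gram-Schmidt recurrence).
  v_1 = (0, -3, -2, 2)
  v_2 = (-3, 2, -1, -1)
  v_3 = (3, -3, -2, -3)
Orthogonal basis:
  u_1 = (0, -3, -2, 2)
  u_2 = (-3, 16/17, -29/17, -5/17)
  u_3 = (91/73, -266/219, -476/219, -875/219)

Apply the Gram-Schmidt recurrence
  u_1 = v_1
  u_i = v_i − Σ_{j<i} ((v_i · u_j) / (u_j · u_j)) · u_j.

Step by step this gives:
  u_1 = (0, -3, -2, 2)
  u_2 = (-3, 16/17, -29/17, -5/17)
  u_3 = (91/73, -266/219, -476/219, -875/219)

Orthogonality check:
  u_2 · u_1 = 0 (should be 0)
  u_3 · u_1 = 0 (should be 0)
  u_3 · u_2 = 0 (should be 0)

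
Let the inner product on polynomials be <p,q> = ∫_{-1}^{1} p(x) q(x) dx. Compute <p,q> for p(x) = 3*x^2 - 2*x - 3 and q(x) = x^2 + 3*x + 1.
<p,q> = -44/5

Expand the product: p(x)·q(x) = 3*x^4 + 7*x^3 - 6*x^2 - 11*x - 3.
∫_{-1}^{1} of each monomial x^k gives [2/(k+1) if k even, 0 if k odd]. Integrating term-by-term (or equivalently evaluating the antiderivative F(x) = 3*x^5/5 + 7*x^4/4 - 2*x^3 - 11*x^2/2 - 3*x at the endpoints):
  F(1) − F(−1) = -163/20 − (13/20) = -44/5.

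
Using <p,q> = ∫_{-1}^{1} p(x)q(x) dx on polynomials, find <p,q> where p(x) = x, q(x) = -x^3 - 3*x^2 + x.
<p,q> = 4/15

Expand the product: p(x)·q(x) = -x^4 - 3*x^3 + x^2.
∫_{-1}^{1} of each monomial x^k gives [2/(k+1) if k even, 0 if k odd]. Integrating term-by-term (or equivalently evaluating the antiderivative F(x) = -x^5/5 - 3*x^4/4 + x^3/3 at the endpoints):
  F(1) − F(−1) = -37/60 − (-53/60) = 4/15.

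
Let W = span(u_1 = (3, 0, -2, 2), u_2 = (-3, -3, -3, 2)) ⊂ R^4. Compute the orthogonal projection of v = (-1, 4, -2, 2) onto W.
proj_W(v) = (213/263, -18/263, -172/263, 166/263)

Set up U = [u_1 | ... | u_2] ∈ R^(4×2). The projector onto W = col(U) is P = U (U^T U)^(-1) U^T.
Compute U^T U =
  [17, 1]
  [1, 31],
and U^T v = (5, 1).
Solve U^T U · c = U^T v for the coefficients: c = (77/263, 6/263). The projection is proj_W(v) = U c.
Check: (v - proj_W(v)) · u_1 = 0  (should be 0).
Check: (v - proj_W(v)) · u_2 = 0  (should be 0).
Result: proj_W(v) = (213/263, -18/263, -172/263, 166/263).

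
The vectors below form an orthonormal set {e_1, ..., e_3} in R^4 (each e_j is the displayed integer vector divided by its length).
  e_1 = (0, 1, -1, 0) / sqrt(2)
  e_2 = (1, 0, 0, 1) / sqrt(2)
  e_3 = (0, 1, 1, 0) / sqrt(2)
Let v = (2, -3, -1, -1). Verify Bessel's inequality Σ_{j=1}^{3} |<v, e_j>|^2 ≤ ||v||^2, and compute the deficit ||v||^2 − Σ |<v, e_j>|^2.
Σ |<v, e_j>|^2 = 21/2; ||v||^2 = 15; deficit = 9/2

Write each e_j = u_j / sqrt(<u_j, u_j>) where u_j is the displayed integer vector. Then <v, e_j> = <v, u_j> / sqrt(<u_j, u_j>), so |<v, e_j>|^2 = <v, u_j>^2 / <u_j, u_j>.
Coefficients: <v, e_1> = -2/sqrt(2), <v, e_2> = 1/sqrt(2), <v, e_3> = -4/sqrt(2).
Square and sum: Σ |<v, e_j>|^2 = 21/2.
Compute ||v||^2 = v·v = 15.
Deficit = 15 − 21/2 = 9/2 ≥ 0, confirming Bessel's inequality. (The deficit equals ||v − Σ <v,e_j> e_j||^2, the squared distance from v to span{e_j}.)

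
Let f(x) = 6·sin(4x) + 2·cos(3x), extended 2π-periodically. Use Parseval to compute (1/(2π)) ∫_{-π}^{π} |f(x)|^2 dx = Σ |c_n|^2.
Σ |c_n|^2 = 20

Expand |f|^2 and use orthogonality of {sin(nx), cos(mx)} on [-π, π]:
  ∫_{-π}^{π} sin(nx)^2 dx = π, ∫ cos(mx)^2 dx = π, and cross terms integrate to 0.
So ∫_{-π}^{π} f(x)^2 dx = 6^2 · π + 2^2 · π = (36 + 4)π.
Divide by 2π: (36 + 4)/2 = 20.
By Parseval, this equals Σ |c_n|^2.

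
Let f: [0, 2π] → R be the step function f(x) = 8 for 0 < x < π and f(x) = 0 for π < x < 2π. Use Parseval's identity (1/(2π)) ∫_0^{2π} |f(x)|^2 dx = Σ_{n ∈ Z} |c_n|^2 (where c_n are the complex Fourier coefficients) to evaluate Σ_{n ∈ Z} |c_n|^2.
Σ |c_n|^2 = 32

Parseval equates the L^2 energy of f (normalised by 1/(2π)) with the ℓ^2 sum of its Fourier coefficients: (1/(2π)) ∫_0^{2π} |f|^2 = Σ |c_n|^2.
Compute the left side: (1/(2π)) [∫_0^π 8^2 dx + ∫_π^{2π} 0^2 dx] = (1/(2π)) · (64π + 0π) = (64 + 0)/2 = 32.
So Σ_{n ∈ Z} |c_n|^2 = 32.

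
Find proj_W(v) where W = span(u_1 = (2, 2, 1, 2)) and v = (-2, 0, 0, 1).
proj_W(v) = (-4/13, -4/13, -2/13, -4/13)

Set up U = [u_1 | ... | u_1] ∈ R^(4×1). The projector onto W = col(U) is P = U (U^T U)^(-1) U^T.
Compute U^T U =
  [13],
and U^T v = (-2).
Solve U^T U · c = U^T v for the coefficients: c = (-2/13). The projection is proj_W(v) = U c.
Check: (v - proj_W(v)) · u_1 = 0  (should be 0).
Result: proj_W(v) = (-4/13, -4/13, -2/13, -4/13).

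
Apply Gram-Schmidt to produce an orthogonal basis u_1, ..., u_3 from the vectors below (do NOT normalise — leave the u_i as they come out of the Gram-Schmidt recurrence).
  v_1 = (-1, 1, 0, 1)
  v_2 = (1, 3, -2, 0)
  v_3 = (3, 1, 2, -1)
Orthogonal basis:
  u_1 = (-1, 1, 0, 1)
  u_2 = (5/3, 7/3, -2, -2/3)
  u_3 = (28/19, 24/19, 50/19, 4/19)

Apply the Gram-Schmidt recurrence
  u_1 = v_1
  u_i = v_i − Σ_{j<i} ((v_i · u_j) / (u_j · u_j)) · u_j.

Step by step this gives:
  u_1 = (-1, 1, 0, 1)
  u_2 = (5/3, 7/3, -2, -2/3)
  u_3 = (28/19, 24/19, 50/19, 4/19)

Orthogonality check:
  u_2 · u_1 = 0 (should be 0)
  u_3 · u_1 = 0 (should be 0)
  u_3 · u_2 = 0 (should be 0)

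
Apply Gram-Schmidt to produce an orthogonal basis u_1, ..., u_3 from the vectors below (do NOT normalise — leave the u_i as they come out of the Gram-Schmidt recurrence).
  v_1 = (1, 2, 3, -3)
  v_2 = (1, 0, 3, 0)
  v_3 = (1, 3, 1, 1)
Orthogonal basis:
  u_1 = (1, 2, 3, -3)
  u_2 = (13/23, -20/23, 39/23, 30/23)
  u_3 = (3/5, 33/13, -1/5, 22/13)

Apply the Gram-Schmidt recurrence
  u_1 = v_1
  u_i = v_i − Σ_{j<i} ((v_i · u_j) / (u_j · u_j)) · u_j.

Step by step this gives:
  u_1 = (1, 2, 3, -3)
  u_2 = (13/23, -20/23, 39/23, 30/23)
  u_3 = (3/5, 33/13, -1/5, 22/13)

Orthogonality check:
  u_2 · u_1 = 0 (should be 0)
  u_3 · u_1 = 0 (should be 0)
  u_3 · u_2 = 0 (should be 0)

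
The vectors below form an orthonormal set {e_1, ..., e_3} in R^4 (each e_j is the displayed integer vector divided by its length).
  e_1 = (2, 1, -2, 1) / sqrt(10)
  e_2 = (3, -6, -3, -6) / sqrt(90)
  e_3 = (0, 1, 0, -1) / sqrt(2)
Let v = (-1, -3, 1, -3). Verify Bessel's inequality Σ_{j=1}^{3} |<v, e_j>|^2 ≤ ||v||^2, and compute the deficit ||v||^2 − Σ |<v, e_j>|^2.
Σ |<v, e_j>|^2 = 20; ||v||^2 = 20; deficit = 0

Write each e_j = u_j / sqrt(<u_j, u_j>) where u_j is the displayed integer vector. Then <v, e_j> = <v, u_j> / sqrt(<u_j, u_j>), so |<v, e_j>|^2 = <v, u_j>^2 / <u_j, u_j>.
Coefficients: <v, e_1> = -10/sqrt(10), <v, e_2> = 30/sqrt(90), <v, e_3> = 0/sqrt(2).
Square and sum: Σ |<v, e_j>|^2 = 20.
Compute ||v||^2 = v·v = 20.
Deficit = 20 − 20 = 0 ≥ 0, confirming Bessel's inequality. (The deficit equals ||v − Σ <v,e_j> e_j||^2, the squared distance from v to span{e_j}.)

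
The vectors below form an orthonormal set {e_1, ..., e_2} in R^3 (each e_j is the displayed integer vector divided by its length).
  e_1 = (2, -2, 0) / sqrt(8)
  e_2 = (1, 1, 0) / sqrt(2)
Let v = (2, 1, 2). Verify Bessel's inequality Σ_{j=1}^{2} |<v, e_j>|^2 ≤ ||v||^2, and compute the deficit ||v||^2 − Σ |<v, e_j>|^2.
Σ |<v, e_j>|^2 = 5; ||v||^2 = 9; deficit = 4

Write each e_j = u_j / sqrt(<u_j, u_j>) where u_j is the displayed integer vector. Then <v, e_j> = <v, u_j> / sqrt(<u_j, u_j>), so |<v, e_j>|^2 = <v, u_j>^2 / <u_j, u_j>.
Coefficients: <v, e_1> = 2/sqrt(8), <v, e_2> = 3/sqrt(2).
Square and sum: Σ |<v, e_j>|^2 = 5.
Compute ||v||^2 = v·v = 9.
Deficit = 9 − 5 = 4 ≥ 0, confirming Bessel's inequality. (The deficit equals ||v − Σ <v,e_j> e_j||^2, the squared distance from v to span{e_j}.)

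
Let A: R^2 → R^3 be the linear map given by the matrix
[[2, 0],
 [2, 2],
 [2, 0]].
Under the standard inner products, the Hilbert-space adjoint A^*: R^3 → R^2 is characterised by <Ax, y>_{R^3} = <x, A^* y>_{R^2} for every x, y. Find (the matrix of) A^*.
A^* = A^T =
[[2, 2, 2],
 [0, 2, 0]]

For real matrices with standard dot products, the defining identity <Ax, y> = <x, A^* y> gives (Ax)^T y = x^T (A^*) y, i.e. x^T A^T y = x^T (A^*) y. Since this holds for all x, y, we must have A^* = A^T. Therefore
A^* =
[[2, 2, 2],
 [0, 2, 0]].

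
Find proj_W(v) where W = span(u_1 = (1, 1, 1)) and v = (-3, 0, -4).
proj_W(v) = (-7/3, -7/3, -7/3)

Set up U = [u_1 | ... | u_1] ∈ R^(3×1). The projector onto W = col(U) is P = U (U^T U)^(-1) U^T.
Compute U^T U =
  [3],
and U^T v = (-7).
Solve U^T U · c = U^T v for the coefficients: c = (-7/3). The projection is proj_W(v) = U c.
Check: (v - proj_W(v)) · u_1 = 0  (should be 0).
Result: proj_W(v) = (-7/3, -7/3, -7/3).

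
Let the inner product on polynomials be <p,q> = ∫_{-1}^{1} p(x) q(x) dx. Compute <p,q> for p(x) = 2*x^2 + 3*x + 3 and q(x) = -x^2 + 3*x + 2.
<p,q> = 268/15

Expand the product: p(x)·q(x) = -2*x^4 + 3*x^3 + 10*x^2 + 15*x + 6.
∫_{-1}^{1} of each monomial x^k gives [2/(k+1) if k even, 0 if k odd]. Integrating term-by-term (or equivalently evaluating the antiderivative F(x) = -2*x^5/5 + 3*x^4/4 + 10*x^3/3 + 15*x^2/2 + 6*x at the endpoints):
  F(1) − F(−1) = 1031/60 − (-41/60) = 268/15.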